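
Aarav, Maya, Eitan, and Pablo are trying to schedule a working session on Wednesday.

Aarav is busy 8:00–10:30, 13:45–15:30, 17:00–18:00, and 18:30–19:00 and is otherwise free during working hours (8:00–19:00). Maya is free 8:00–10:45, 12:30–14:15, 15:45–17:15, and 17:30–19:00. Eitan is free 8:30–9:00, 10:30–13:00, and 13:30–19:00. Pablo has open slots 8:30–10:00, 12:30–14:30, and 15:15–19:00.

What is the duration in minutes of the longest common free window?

Aarav free within 08:00–19:00: 10:30–13:45, 15:30–17:00, 18:00–18:30.
Aarav ∩ Maya: 10:30–10:45, 12:30–13:45, 15:45–17:00, 18:00–18:30.
Aarav ∩ Maya ∩ Eitan: 10:30–10:45, 12:30–13:00, 13:30–13:45, 15:45–17:00, 18:00–18:30.
Aarav ∩ Maya ∩ Eitan ∩ Pablo: 12:30–13:00, 13:30–13:45, 15:45–17:00, 18:00–18:30.
Common window lengths: 30, 15, 75, 30 min; longest is 75.

75 minutes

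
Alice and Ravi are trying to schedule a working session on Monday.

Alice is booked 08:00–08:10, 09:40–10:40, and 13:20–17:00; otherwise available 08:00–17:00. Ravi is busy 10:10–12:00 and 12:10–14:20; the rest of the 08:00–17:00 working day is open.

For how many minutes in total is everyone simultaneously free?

Alice free within 08:00–17:00: 08:10–09:40, 10:40–13:20.
Ravi free within 08:00–17:00: 08:00–10:10, 12:00–12:10, 14:20–17:00.
Alice ∩ Ravi: 08:10–09:40, 12:00–12:10.
Total common minutes: 90 + 10 = 100.

100 minutes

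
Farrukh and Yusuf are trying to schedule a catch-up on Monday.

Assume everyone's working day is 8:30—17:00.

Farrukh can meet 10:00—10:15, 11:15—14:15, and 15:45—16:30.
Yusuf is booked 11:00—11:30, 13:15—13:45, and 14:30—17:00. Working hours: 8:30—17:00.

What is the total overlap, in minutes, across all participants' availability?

150 minutes

Yusuf free within 08:30–17:00: 08:30–11:00, 11:30–13:15, 13:45–14:30.
Farrukh ∩ Yusuf: 10:00–10:15, 11:30–13:15, 13:45–14:15.
Total common minutes: 15 + 105 + 30 = 150.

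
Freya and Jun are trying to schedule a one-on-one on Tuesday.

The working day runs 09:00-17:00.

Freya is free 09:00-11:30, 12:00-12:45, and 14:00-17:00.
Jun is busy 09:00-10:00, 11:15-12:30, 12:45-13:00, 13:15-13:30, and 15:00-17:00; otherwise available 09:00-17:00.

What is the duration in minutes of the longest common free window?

75 minutes

Jun free within 09:00–17:00: 10:00–11:15, 12:30–12:45, 13:00–13:15, 13:30–15:00.
Freya ∩ Jun: 10:00–11:15, 12:30–12:45, 14:00–15:00.
Common window lengths: 75, 15, 60 min; longest is 75.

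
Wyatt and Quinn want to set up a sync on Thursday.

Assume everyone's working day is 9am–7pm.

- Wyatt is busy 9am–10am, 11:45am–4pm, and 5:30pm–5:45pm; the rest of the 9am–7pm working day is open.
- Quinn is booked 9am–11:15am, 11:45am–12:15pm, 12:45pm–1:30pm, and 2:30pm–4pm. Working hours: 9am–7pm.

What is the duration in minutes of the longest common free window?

90 minutes

Wyatt free within 09:00–19:00: 10:00–11:45, 16:00–17:30, 17:45–19:00.
Quinn free within 09:00–19:00: 11:15–11:45, 12:15–12:45, 13:30–14:30, 16:00–19:00.
Wyatt ∩ Quinn: 11:15–11:45, 16:00–17:30, 17:45–19:00.
Common window lengths: 30, 90, 75 min; longest is 90.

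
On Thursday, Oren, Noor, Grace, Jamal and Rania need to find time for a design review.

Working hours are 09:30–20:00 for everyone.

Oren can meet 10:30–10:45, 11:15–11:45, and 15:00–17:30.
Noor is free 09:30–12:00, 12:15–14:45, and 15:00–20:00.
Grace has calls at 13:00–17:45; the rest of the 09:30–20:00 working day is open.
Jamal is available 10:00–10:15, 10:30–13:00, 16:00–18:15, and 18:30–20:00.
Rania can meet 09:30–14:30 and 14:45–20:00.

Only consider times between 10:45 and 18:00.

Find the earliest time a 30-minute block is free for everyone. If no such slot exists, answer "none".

Grace free within 09:30–20:00: 09:30–13:00, 17:45–20:00.
Oren ∩ Noor: 10:30–10:45, 11:15–11:45, 15:00–17:30.
Oren ∩ Noor ∩ Grace: 10:30–10:45, 11:15–11:45.
Oren ∩ Noor ∩ Grace ∩ Jamal: 10:30–10:45, 11:15–11:45.
Oren ∩ Noor ∩ Grace ∩ Jamal ∩ Rania: 10:30–10:45, 11:15–11:45.
Restricted to 10:45–18:00: 11:15–11:45.
Windows ≥ 30 min: 11:15–11:45.
Earliest such window starts at 11:15.

11:15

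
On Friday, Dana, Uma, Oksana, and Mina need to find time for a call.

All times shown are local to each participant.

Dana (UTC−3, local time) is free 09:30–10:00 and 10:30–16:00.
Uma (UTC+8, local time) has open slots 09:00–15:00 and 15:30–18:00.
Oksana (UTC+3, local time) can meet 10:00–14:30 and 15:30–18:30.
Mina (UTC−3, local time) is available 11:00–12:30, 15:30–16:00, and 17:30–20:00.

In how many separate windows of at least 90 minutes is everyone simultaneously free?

0

Dana → UTC: 12:30–13:00, 13:30–19:00.
Uma → UTC: 01:00–07:00, 07:30–10:00.
Oksana → UTC: 07:00–11:30, 12:30–15:30.
Mina → UTC: 14:00–15:30, 18:30–19:00, 20:30–23:00.
Dana ∩ Uma: (none).
Dana ∩ Uma ∩ Oksana: (none).
Dana ∩ Uma ∩ Oksana ∩ Mina: (none).
Windows ≥ 90 min: (none).
That's 0 windows.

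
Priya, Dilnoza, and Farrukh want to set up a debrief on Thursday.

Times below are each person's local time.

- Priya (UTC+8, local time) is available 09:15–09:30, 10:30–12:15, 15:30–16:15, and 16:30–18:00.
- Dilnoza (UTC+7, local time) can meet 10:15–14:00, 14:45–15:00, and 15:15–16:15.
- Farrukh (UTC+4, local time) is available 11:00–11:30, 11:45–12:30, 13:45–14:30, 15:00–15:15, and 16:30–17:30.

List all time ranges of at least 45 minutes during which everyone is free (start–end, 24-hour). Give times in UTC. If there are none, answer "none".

none

Priya → UTC: 01:15–01:30, 02:30–04:15, 07:30–08:15, 08:30–10:00.
Dilnoza → UTC: 03:15–07:00, 07:45–08:00, 08:15–09:15.
Farrukh → UTC: 07:00–07:30, 07:45–08:30, 09:45–10:30, 11:00–11:15, 12:30–13:30.
Priya ∩ Dilnoza: 03:15–04:15, 07:45–08:00, 08:30–09:15.
Priya ∩ Dilnoza ∩ Farrukh: 07:45–08:00.
Windows ≥ 45 min: (none).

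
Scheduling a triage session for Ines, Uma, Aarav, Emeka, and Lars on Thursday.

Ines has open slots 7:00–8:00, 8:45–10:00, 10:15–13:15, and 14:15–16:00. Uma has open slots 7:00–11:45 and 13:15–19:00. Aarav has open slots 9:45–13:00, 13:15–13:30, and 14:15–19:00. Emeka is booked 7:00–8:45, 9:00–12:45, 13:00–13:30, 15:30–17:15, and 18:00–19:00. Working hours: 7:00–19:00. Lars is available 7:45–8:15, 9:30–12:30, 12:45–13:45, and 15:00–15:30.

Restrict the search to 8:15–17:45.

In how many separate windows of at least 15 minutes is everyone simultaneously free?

1

Emeka free within 07:00–19:00: 08:45–09:00, 12:45–13:00, 13:30–15:30, 17:15–18:00.
Ines ∩ Uma: 07:00–08:00, 08:45–10:00, 10:15–11:45, 14:15–16:00.
Ines ∩ Uma ∩ Aarav: 09:45–10:00, 10:15–11:45, 14:15–16:00.
Ines ∩ Uma ∩ Aarav ∩ Emeka: 14:15–15:30.
Ines ∩ Uma ∩ Aarav ∩ Emeka ∩ Lars: 15:00–15:30.
Restricted to 08:15–17:45: 15:00–15:30.
Windows ≥ 15 min: 15:00–15:30.
That's 1 window.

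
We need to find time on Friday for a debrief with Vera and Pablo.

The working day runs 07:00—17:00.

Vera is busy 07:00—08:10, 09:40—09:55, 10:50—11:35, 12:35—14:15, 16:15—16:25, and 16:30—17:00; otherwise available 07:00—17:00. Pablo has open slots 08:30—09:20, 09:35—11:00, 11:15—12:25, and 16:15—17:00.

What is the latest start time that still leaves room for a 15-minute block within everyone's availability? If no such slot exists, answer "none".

Vera free within 07:00–17:00: 08:10–09:40, 09:55–10:50, 11:35–12:35, 14:15–16:15, 16:25–16:30.
Vera ∩ Pablo: 08:30–09:20, 09:35–09:40, 09:55–10:50, 11:35–12:25, 16:25–16:30.
Windows ≥ 15 min: 08:30–09:20, 09:55–10:50, 11:35–12:25.
Latest start in the last window 11:35–12:25 is 12:25 − 15 min = 12:10.

12:10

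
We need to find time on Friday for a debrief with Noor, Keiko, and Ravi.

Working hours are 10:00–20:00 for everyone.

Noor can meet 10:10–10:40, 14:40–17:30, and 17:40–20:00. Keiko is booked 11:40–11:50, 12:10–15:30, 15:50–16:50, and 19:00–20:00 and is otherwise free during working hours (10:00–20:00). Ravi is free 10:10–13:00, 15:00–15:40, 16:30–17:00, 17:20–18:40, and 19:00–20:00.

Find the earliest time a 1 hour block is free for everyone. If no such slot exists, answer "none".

Keiko free within 10:00–20:00: 10:00–11:40, 11:50–12:10, 15:30–15:50, 16:50–19:00.
Noor ∩ Keiko: 10:10–10:40, 15:30–15:50, 16:50–17:30, 17:40–19:00.
Noor ∩ Keiko ∩ Ravi: 10:10–10:40, 15:30–15:40, 16:50–17:00, 17:20–17:30, 17:40–18:40.
Windows ≥ 60 min: 17:40–18:40.
Earliest such window starts at 17:40.

17:40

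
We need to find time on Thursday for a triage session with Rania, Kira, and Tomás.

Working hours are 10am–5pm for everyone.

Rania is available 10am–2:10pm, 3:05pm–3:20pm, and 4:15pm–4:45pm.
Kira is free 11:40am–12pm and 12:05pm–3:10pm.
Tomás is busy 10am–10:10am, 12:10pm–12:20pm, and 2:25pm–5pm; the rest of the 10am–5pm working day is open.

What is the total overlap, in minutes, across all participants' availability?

135 minutes

Tomás free within 10:00–17:00: 10:10–12:10, 12:20–14:25.
Rania ∩ Kira: 11:40–12:00, 12:05–14:10, 15:05–15:10.
Rania ∩ Kira ∩ Tomás: 11:40–12:00, 12:05–12:10, 12:20–14:10.
Total common minutes: 20 + 5 + 110 = 135.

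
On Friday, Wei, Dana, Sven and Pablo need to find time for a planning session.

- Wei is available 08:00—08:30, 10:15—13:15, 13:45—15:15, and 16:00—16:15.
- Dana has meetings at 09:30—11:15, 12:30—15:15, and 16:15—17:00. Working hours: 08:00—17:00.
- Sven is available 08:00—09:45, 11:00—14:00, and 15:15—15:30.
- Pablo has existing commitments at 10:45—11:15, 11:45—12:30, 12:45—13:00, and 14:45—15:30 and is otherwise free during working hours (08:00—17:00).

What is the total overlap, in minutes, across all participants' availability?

Dana free within 08:00–17:00: 08:00–09:30, 11:15–12:30, 15:15–16:15.
Pablo free within 08:00–17:00: 08:00–10:45, 11:15–11:45, 12:30–12:45, 13:00–14:45, 15:30–17:00.
Wei ∩ Dana: 08:00–08:30, 11:15–12:30, 16:00–16:15.
Wei ∩ Dana ∩ Sven: 08:00–08:30, 11:15–12:30.
Wei ∩ Dana ∩ Sven ∩ Pablo: 08:00–08:30, 11:15–11:45.
Total common minutes: 30 + 30 = 60.

60 minutes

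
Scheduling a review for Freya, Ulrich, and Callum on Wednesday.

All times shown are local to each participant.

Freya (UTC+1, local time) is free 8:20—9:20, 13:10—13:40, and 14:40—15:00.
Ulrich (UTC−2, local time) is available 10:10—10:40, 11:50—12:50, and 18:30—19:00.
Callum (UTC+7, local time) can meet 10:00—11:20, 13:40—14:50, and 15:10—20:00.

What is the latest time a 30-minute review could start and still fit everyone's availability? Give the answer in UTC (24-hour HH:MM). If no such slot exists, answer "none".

Freya → UTC: 07:20–08:20, 12:10–12:40, 13:40–14:00.
Ulrich → UTC: 12:10–12:40, 13:50–14:50, 20:30–21:00.
Callum → UTC: 03:00–04:20, 06:40–07:50, 08:10–13:00.
Freya ∩ Ulrich: 12:10–12:40, 13:50–14:00.
Freya ∩ Ulrich ∩ Callum: 12:10–12:40.
Windows ≥ 30 min: 12:10–12:40.
Latest start in the last window 12:10–12:40 is 12:40 − 30 min = 12:10.

12:10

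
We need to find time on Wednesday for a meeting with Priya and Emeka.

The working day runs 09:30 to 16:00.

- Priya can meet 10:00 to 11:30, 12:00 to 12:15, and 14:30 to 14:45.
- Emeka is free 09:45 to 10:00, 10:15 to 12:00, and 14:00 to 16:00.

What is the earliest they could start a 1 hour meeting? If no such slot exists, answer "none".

10:15

Priya ∩ Emeka: 10:15–11:30, 14:30–14:45.
Windows ≥ 60 min: 10:15–11:30.
Earliest such window starts at 10:15.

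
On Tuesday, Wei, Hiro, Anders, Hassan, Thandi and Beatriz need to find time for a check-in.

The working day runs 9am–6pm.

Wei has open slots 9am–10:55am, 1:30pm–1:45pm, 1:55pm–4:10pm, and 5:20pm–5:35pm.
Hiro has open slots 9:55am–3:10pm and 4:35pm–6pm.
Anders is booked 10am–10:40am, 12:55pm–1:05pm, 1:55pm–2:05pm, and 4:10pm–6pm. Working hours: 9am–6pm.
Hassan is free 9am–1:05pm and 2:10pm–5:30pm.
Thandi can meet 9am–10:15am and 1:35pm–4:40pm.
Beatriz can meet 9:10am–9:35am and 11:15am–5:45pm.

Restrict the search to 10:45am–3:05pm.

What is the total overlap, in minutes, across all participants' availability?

Anders free within 09:00–18:00: 09:00–10:00, 10:40–12:55, 13:05–13:55, 14:05–16:10.
Wei ∩ Hiro: 09:55–10:55, 13:30–13:45, 13:55–15:10, 17:20–17:35.
Wei ∩ Hiro ∩ Anders: 09:55–10:00, 10:40–10:55, 13:30–13:45, 14:05–15:10.
Wei ∩ Hiro ∩ Anders ∩ Hassan: 09:55–10:00, 10:40–10:55, 14:10–15:10.
Wei ∩ Hiro ∩ Anders ∩ Hassan ∩ Thandi: 09:55–10:00, 14:10–15:10.
Wei ∩ Hiro ∩ Anders ∩ Hassan ∩ Thandi ∩ Beatriz: 14:10–15:10.
Restricted to 10:45–15:05: 14:10–15:05.
Total common minutes: 55.

55 minutes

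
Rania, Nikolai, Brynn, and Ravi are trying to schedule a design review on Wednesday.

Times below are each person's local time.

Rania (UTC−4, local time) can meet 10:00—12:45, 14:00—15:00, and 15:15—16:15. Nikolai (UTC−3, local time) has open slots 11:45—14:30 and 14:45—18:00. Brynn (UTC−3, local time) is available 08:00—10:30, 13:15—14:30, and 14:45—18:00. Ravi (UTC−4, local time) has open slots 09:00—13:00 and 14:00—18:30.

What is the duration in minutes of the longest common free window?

60 minutes

Rania → UTC: 14:00–16:45, 18:00–19:00, 19:15–20:15.
Nikolai → UTC: 14:45–17:30, 17:45–21:00.
Brynn → UTC: 11:00–13:30, 16:15–17:30, 17:45–21:00.
Ravi → UTC: 13:00–17:00, 18:00–22:30.
Rania ∩ Nikolai: 14:45–16:45, 18:00–19:00, 19:15–20:15.
Rania ∩ Nikolai ∩ Brynn: 16:15–16:45, 18:00–19:00, 19:15–20:15.
Rania ∩ Nikolai ∩ Brynn ∩ Ravi: 16:15–16:45, 18:00–19:00, 19:15–20:15.
Common window lengths: 30, 60, 60 min; longest is 60.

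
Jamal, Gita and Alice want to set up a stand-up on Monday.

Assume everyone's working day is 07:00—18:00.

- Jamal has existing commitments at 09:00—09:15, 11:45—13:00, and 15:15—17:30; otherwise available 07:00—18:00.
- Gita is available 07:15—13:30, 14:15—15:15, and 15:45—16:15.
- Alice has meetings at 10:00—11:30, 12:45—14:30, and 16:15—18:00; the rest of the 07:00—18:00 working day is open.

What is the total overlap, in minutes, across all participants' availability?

Jamal free within 07:00–18:00: 07:00–09:00, 09:15–11:45, 13:00–15:15, 17:30–18:00.
Alice free within 07:00–18:00: 07:00–10:00, 11:30–12:45, 14:30–16:15.
Jamal ∩ Gita: 07:15–09:00, 09:15–11:45, 13:00–13:30, 14:15–15:15.
Jamal ∩ Gita ∩ Alice: 07:15–09:00, 09:15–10:00, 11:30–11:45, 14:30–15:15.
Total common minutes: 105 + 45 + 15 + 45 = 210.

210 minutes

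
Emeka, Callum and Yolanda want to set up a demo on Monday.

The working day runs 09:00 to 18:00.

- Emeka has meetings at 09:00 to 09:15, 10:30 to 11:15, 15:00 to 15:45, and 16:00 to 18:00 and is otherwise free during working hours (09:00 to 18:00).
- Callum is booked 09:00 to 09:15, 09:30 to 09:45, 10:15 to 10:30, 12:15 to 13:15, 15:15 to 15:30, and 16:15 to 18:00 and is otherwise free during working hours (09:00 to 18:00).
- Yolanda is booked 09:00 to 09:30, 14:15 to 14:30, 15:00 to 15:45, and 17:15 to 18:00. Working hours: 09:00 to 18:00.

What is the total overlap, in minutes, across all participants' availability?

Emeka free within 09:00–18:00: 09:15–10:30, 11:15–15:00, 15:45–16:00.
Callum free within 09:00–18:00: 09:15–09:30, 09:45–10:15, 10:30–12:15, 13:15–15:15, 15:30–16:15.
Yolanda free within 09:00–18:00: 09:30–14:15, 14:30–15:00, 15:45–17:15.
Emeka ∩ Callum: 09:15–09:30, 09:45–10:15, 11:15–12:15, 13:15–15:00, 15:45–16:00.
Emeka ∩ Callum ∩ Yolanda: 09:45–10:15, 11:15–12:15, 13:15–14:15, 14:30–15:00, 15:45–16:00.
Total common minutes: 30 + 60 + 60 + 30 + 15 = 195.

195 minutes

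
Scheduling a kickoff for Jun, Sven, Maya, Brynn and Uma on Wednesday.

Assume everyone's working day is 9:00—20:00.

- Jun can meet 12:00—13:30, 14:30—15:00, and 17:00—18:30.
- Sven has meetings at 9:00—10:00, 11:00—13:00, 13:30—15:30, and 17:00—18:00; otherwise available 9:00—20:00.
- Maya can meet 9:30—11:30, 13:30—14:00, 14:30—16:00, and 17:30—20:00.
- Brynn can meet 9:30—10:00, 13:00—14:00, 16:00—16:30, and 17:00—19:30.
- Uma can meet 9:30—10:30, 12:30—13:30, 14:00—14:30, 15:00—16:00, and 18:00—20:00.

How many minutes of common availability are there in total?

30 minutes

Sven free within 09:00–20:00: 10:00–11:00, 13:00–13:30, 15:30–17:00, 18:00–20:00.
Jun ∩ Sven: 13:00–13:30, 18:00–18:30.
Jun ∩ Sven ∩ Maya: 18:00–18:30.
Jun ∩ Sven ∩ Maya ∩ Brynn: 18:00–18:30.
Jun ∩ Sven ∩ Maya ∩ Brynn ∩ Uma: 18:00–18:30.
Total common minutes: 30.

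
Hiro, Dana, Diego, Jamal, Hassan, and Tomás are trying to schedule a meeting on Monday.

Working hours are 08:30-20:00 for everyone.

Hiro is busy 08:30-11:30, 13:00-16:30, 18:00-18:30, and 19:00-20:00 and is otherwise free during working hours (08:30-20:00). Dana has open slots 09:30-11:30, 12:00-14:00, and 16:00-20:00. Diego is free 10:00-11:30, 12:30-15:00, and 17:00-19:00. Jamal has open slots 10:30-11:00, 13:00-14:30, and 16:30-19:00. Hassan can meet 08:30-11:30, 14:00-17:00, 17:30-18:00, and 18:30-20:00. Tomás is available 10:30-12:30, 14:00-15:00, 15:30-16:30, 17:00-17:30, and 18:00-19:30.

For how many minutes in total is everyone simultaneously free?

30 minutes

Hiro free within 08:30–20:00: 11:30–13:00, 16:30–18:00, 18:30–19:00.
Hiro ∩ Dana: 12:00–13:00, 16:30–18:00, 18:30–19:00.
Hiro ∩ Dana ∩ Diego: 12:30–13:00, 17:00–18:00, 18:30–19:00.
Hiro ∩ Dana ∩ Diego ∩ Jamal: 17:00–18:00, 18:30–19:00.
Hiro ∩ Dana ∩ Diego ∩ Jamal ∩ Hassan: 17:30–18:00, 18:30–19:00.
Hiro ∩ Dana ∩ Diego ∩ Jamal ∩ Hassan ∩ Tomás: 18:30–19:00.
Total common minutes: 30.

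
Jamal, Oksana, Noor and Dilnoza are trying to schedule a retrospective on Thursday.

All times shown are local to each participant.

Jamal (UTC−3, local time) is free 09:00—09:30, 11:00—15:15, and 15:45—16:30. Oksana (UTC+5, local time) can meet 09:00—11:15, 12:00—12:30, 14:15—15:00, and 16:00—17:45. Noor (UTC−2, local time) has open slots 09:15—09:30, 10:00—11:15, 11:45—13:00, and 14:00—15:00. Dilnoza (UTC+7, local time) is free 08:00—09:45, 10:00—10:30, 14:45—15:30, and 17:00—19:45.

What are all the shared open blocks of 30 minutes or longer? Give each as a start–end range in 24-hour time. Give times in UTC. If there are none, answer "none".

Jamal → UTC: 12:00–12:30, 14:00–18:15, 18:45–19:30.
Oksana → UTC: 04:00–06:15, 07:00–07:30, 09:15–10:00, 11:00–12:45.
Noor → UTC: 11:15–11:30, 12:00–13:15, 13:45–15:00, 16:00–17:00.
Dilnoza → UTC: 01:00–02:45, 03:00–03:30, 07:45–08:30, 10:00–12:45.
Jamal ∩ Oksana: 12:00–12:30.
Jamal ∩ Oksana ∩ Noor: 12:00–12:30.
Jamal ∩ Oksana ∩ Noor ∩ Dilnoza: 12:00–12:30.
Windows ≥ 30 min: 12:00–12:30.

12:00–12:30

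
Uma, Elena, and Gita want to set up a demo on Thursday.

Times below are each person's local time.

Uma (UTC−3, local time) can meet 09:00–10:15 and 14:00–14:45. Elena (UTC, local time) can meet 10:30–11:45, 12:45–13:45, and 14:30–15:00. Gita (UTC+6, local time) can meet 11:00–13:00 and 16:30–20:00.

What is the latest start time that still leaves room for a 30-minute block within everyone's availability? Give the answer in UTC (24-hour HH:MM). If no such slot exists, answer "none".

Uma → UTC: 12:00–13:15, 17:00–17:45.
Elena → UTC: 10:30–11:45, 12:45–13:45, 14:30–15:00.
Gita → UTC: 05:00–07:00, 10:30–14:00.
Uma ∩ Elena: 12:45–13:15.
Uma ∩ Elena ∩ Gita: 12:45–13:15.
Windows ≥ 30 min: 12:45–13:15.
Latest start in the last window 12:45–13:15 is 13:15 − 30 min = 12:45.

12:45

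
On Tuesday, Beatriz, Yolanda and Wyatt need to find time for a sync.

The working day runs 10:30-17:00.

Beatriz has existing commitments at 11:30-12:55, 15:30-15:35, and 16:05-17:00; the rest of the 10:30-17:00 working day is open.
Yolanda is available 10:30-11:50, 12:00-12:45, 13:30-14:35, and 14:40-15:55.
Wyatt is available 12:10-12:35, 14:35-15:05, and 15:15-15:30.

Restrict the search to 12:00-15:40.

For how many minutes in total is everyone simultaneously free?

Beatriz free within 10:30–17:00: 10:30–11:30, 12:55–15:30, 15:35–16:05.
Beatriz ∩ Yolanda: 10:30–11:30, 13:30–14:35, 14:40–15:30, 15:35–15:55.
Beatriz ∩ Yolanda ∩ Wyatt: 14:40–15:05, 15:15–15:30.
Restricted to 12:00–15:40: 14:40–15:05, 15:15–15:30.
Total common minutes: 25 + 15 = 40.

40 minutes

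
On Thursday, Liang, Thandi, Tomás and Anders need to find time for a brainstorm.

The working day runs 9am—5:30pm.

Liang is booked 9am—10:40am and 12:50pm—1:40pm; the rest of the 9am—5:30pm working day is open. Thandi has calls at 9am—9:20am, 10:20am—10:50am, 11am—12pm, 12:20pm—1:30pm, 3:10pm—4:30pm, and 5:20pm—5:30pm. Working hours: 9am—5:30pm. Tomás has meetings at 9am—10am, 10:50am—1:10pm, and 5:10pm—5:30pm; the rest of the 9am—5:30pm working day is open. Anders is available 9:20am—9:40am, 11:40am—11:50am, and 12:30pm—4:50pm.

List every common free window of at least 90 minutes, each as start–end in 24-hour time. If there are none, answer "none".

13:40–15:10

Liang free within 09:00–17:30: 10:40–12:50, 13:40–17:30.
Thandi free within 09:00–17:30: 09:20–10:20, 10:50–11:00, 12:00–12:20, 13:30–15:10, 16:30–17:20.
Tomás free within 09:00–17:30: 10:00–10:50, 13:10–17:10.
Liang ∩ Thandi: 10:50–11:00, 12:00–12:20, 13:40–15:10, 16:30–17:20.
Liang ∩ Thandi ∩ Tomás: 13:40–15:10, 16:30–17:10.
Liang ∩ Thandi ∩ Tomás ∩ Anders: 13:40–15:10, 16:30–16:50.
Windows ≥ 90 min: 13:40–15:10.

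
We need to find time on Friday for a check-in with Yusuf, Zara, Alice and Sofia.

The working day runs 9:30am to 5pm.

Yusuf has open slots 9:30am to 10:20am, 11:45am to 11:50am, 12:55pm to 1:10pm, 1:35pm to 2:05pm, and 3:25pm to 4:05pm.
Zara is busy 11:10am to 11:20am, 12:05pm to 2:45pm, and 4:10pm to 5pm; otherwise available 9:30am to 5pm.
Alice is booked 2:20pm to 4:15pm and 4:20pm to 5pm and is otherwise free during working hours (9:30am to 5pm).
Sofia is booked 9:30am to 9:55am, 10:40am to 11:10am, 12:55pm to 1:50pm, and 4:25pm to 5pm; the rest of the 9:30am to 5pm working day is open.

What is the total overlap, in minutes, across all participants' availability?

Zara free within 09:30–17:00: 09:30–11:10, 11:20–12:05, 14:45–16:10.
Alice free within 09:30–17:00: 09:30–14:20, 16:15–16:20.
Sofia free within 09:30–17:00: 09:55–10:40, 11:10–12:55, 13:50–16:25.
Yusuf ∩ Zara: 09:30–10:20, 11:45–11:50, 15:25–16:05.
Yusuf ∩ Zara ∩ Alice: 09:30–10:20, 11:45–11:50.
Yusuf ∩ Zara ∩ Alice ∩ Sofia: 09:55–10:20, 11:45–11:50.
Total common minutes: 25 + 5 = 30.

30 minutes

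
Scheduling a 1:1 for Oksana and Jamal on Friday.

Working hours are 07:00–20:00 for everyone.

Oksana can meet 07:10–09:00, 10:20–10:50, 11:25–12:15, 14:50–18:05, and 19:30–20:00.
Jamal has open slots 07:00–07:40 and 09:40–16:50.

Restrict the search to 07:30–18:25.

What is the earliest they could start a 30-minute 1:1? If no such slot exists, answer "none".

Oksana ∩ Jamal: 07:10–07:40, 10:20–10:50, 11:25–12:15, 14:50–16:50.
Restricted to 07:30–18:25: 07:30–07:40, 10:20–10:50, 11:25–12:15, 14:50–16:50.
Windows ≥ 30 min: 10:20–10:50, 11:25–12:15, 14:50–16:50.
Earliest such window starts at 10:20.

10:20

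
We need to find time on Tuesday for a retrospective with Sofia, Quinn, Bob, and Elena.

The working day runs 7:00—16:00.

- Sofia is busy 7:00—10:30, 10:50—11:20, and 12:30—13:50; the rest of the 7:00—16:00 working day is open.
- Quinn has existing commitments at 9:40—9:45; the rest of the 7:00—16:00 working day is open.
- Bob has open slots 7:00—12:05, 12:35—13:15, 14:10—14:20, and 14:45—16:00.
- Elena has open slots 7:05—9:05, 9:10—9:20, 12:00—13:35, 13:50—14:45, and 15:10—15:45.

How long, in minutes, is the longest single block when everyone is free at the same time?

35 minutes

Sofia free within 07:00–16:00: 10:30–10:50, 11:20–12:30, 13:50–16:00.
Quinn free within 07:00–16:00: 07:00–09:40, 09:45–16:00.
Sofia ∩ Quinn: 10:30–10:50, 11:20–12:30, 13:50–16:00.
Sofia ∩ Quinn ∩ Bob: 10:30–10:50, 11:20–12:05, 14:10–14:20, 14:45–16:00.
Sofia ∩ Quinn ∩ Bob ∩ Elena: 12:00–12:05, 14:10–14:20, 15:10–15:45.
Common window lengths: 5, 10, 35 min; longest is 35.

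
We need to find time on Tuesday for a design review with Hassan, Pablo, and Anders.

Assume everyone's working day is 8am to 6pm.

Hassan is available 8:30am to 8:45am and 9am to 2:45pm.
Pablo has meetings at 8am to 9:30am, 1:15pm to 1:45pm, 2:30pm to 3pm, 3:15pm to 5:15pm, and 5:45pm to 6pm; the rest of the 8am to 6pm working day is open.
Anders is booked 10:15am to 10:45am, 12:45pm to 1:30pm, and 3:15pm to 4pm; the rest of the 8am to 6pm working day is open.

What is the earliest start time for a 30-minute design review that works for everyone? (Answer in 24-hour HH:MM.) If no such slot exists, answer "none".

Pablo free within 08:00–18:00: 09:30–13:15, 13:45–14:30, 15:00–15:15, 17:15–17:45.
Anders free within 08:00–18:00: 08:00–10:15, 10:45–12:45, 13:30–15:15, 16:00–18:00.
Hassan ∩ Pablo: 09:30–13:15, 13:45–14:30.
Hassan ∩ Pablo ∩ Anders: 09:30–10:15, 10:45–12:45, 13:45–14:30.
Windows ≥ 30 min: 09:30–10:15, 10:45–12:45, 13:45–14:30.
Earliest such window starts at 09:30.

09:30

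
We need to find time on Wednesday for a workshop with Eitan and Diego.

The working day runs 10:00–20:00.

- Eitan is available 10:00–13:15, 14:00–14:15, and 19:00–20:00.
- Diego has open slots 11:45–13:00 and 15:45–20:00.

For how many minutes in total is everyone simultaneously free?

Eitan ∩ Diego: 11:45–13:00, 19:00–20:00.
Total common minutes: 75 + 60 = 135.

135 minutes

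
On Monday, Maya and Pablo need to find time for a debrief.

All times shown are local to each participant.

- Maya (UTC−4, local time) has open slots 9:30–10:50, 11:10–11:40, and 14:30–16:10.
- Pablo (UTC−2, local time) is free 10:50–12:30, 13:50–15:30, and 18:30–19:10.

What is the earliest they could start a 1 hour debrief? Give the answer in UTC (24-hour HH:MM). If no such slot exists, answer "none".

13:30

Maya → UTC: 13:30–14:50, 15:10–15:40, 18:30–20:10.
Pablo → UTC: 12:50–14:30, 15:50–17:30, 20:30–21:10.
Maya ∩ Pablo: 13:30–14:30.
Windows ≥ 60 min: 13:30–14:30.
Earliest such window starts at 13:30.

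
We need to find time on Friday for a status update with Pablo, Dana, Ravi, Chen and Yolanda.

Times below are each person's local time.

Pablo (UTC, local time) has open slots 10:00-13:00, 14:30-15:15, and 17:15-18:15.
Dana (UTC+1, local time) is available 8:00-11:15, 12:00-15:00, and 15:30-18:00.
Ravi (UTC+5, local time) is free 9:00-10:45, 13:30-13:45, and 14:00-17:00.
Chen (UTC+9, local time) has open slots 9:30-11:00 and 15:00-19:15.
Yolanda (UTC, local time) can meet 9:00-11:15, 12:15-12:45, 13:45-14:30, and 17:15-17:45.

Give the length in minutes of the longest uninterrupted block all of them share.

Pablo → UTC: 10:00–13:00, 14:30–15:15, 17:15–18:15.
Dana → UTC: 07:00–10:15, 11:00–14:00, 14:30–17:00.
Ravi → UTC: 04:00–05:45, 08:30–08:45, 09:00–12:00.
Chen → UTC: 00:30–02:00, 06:00–10:15.
Yolanda → UTC: 09:00–11:15, 12:15–12:45, 13:45–14:30, 17:15–17:45.
Pablo ∩ Dana: 10:00–10:15, 11:00–13:00, 14:30–15:15.
Pablo ∩ Dana ∩ Ravi: 10:00–10:15, 11:00–12:00.
Pablo ∩ Dana ∩ Ravi ∩ Chen: 10:00–10:15.
Pablo ∩ Dana ∩ Ravi ∩ Chen ∩ Yolanda: 10:00–10:15.
Single common window of 15 minutes.

15 minutes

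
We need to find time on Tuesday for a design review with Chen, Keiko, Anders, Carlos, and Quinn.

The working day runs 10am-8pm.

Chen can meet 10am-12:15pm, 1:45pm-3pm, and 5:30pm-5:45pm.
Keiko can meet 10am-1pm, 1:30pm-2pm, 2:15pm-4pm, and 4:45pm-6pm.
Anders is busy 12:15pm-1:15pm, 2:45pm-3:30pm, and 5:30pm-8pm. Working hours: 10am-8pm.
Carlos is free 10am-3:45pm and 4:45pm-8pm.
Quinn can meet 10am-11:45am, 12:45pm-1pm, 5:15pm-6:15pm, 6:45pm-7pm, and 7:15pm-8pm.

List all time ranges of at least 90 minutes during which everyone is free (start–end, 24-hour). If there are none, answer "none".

10:00–11:45

Anders free within 10:00–20:00: 10:00–12:15, 13:15–14:45, 15:30–17:30.
Chen ∩ Keiko: 10:00–12:15, 13:45–14:00, 14:15–15:00, 17:30–17:45.
Chen ∩ Keiko ∩ Anders: 10:00–12:15, 13:45–14:00, 14:15–14:45.
Chen ∩ Keiko ∩ Anders ∩ Carlos: 10:00–12:15, 13:45–14:00, 14:15–14:45.
Chen ∩ Keiko ∩ Anders ∩ Carlos ∩ Quinn: 10:00–11:45.
Windows ≥ 90 min: 10:00–11:45.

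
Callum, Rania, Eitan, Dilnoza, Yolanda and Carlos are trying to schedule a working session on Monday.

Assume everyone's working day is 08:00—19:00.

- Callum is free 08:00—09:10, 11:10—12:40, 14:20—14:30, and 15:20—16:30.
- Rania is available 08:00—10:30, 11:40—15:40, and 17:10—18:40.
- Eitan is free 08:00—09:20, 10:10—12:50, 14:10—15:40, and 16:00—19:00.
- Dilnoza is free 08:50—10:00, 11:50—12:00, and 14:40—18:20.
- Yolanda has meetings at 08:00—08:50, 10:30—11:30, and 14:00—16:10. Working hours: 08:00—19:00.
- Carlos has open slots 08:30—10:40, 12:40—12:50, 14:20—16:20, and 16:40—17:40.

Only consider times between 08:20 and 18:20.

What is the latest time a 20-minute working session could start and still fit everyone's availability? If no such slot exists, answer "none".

Yolanda free within 08:00–19:00: 08:50–10:30, 11:30–14:00, 16:10–19:00.
Callum ∩ Rania: 08:00–09:10, 11:40–12:40, 14:20–14:30, 15:20–15:40.
Callum ∩ Rania ∩ Eitan: 08:00–09:10, 11:40–12:40, 14:20–14:30, 15:20–15:40.
Callum ∩ Rania ∩ Eitan ∩ Dilnoza: 08:50–09:10, 11:50–12:00, 15:20–15:40.
Callum ∩ Rania ∩ Eitan ∩ Dilnoza ∩ Yolanda: 08:50–09:10, 11:50–12:00.
Callum ∩ Rania ∩ Eitan ∩ Dilnoza ∩ Yolanda ∩ Carlos: 08:50–09:10.
Restricted to 08:20–18:20: 08:50–09:10.
Windows ≥ 20 min: 08:50–09:10.
Latest start in the last window 08:50–09:10 is 09:10 − 20 min = 08:50.

08:50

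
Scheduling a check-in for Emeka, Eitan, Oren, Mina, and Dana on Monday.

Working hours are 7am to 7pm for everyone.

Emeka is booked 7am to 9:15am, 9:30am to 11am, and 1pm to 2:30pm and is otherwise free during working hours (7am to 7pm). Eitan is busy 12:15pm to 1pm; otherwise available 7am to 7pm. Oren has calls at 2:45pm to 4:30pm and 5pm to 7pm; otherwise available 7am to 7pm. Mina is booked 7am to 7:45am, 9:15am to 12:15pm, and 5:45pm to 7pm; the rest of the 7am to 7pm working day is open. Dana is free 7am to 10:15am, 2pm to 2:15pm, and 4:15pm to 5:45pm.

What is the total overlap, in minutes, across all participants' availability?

30 minutes

Emeka free within 07:00–19:00: 09:15–09:30, 11:00–13:00, 14:30–19:00.
Eitan free within 07:00–19:00: 07:00–12:15, 13:00–19:00.
Oren free within 07:00–19:00: 07:00–14:45, 16:30–17:00.
Mina free within 07:00–19:00: 07:45–09:15, 12:15–17:45.
Emeka ∩ Eitan: 09:15–09:30, 11:00–12:15, 14:30–19:00.
Emeka ∩ Eitan ∩ Oren: 09:15–09:30, 11:00–12:15, 14:30–14:45, 16:30–17:00.
Emeka ∩ Eitan ∩ Oren ∩ Mina: 14:30–14:45, 16:30–17:00.
Emeka ∩ Eitan ∩ Oren ∩ Mina ∩ Dana: 16:30–17:00.
Total common minutes: 30.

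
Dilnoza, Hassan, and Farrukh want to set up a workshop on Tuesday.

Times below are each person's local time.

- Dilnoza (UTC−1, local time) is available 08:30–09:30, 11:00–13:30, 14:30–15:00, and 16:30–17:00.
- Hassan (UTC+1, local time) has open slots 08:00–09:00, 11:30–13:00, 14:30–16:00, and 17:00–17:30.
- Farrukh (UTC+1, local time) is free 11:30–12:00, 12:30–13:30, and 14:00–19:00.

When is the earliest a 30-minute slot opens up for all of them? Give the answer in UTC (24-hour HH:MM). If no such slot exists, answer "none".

13:30

Dilnoza → UTC: 09:30–10:30, 12:00–14:30, 15:30–16:00, 17:30–18:00.
Hassan → UTC: 07:00–08:00, 10:30–12:00, 13:30–15:00, 16:00–16:30.
Farrukh → UTC: 10:30–11:00, 11:30–12:30, 13:00–18:00.
Dilnoza ∩ Hassan: 13:30–14:30.
Dilnoza ∩ Hassan ∩ Farrukh: 13:30–14:30.
Windows ≥ 30 min: 13:30–14:30.
Earliest such window starts at 13:30.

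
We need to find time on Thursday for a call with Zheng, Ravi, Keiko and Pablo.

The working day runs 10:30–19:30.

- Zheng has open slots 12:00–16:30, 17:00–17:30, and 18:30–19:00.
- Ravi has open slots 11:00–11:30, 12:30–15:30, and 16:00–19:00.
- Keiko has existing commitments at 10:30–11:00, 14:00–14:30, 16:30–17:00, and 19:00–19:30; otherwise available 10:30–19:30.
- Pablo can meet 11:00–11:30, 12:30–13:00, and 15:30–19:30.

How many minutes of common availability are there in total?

Keiko free within 10:30–19:30: 11:00–14:00, 14:30–16:30, 17:00–19:00.
Zheng ∩ Ravi: 12:30–15:30, 16:00–16:30, 17:00–17:30, 18:30–19:00.
Zheng ∩ Ravi ∩ Keiko: 12:30–14:00, 14:30–15:30, 16:00–16:30, 17:00–17:30, 18:30–19:00.
Zheng ∩ Ravi ∩ Keiko ∩ Pablo: 12:30–13:00, 16:00–16:30, 17:00–17:30, 18:30–19:00.
Total common minutes: 30 + 30 + 30 + 30 = 120.

120 minutes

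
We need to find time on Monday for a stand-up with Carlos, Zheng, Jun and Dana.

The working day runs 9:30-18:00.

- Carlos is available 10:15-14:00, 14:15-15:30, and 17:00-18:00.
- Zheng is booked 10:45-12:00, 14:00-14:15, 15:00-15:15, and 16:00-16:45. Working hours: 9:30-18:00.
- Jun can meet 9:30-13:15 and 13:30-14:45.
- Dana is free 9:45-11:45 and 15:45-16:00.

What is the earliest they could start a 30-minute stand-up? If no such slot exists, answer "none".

Zheng free within 09:30–18:00: 09:30–10:45, 12:00–14:00, 14:15–15:00, 15:15–16:00, 16:45–18:00.
Carlos ∩ Zheng: 10:15–10:45, 12:00–14:00, 14:15–15:00, 15:15–15:30, 17:00–18:00.
Carlos ∩ Zheng ∩ Jun: 10:15–10:45, 12:00–13:15, 13:30–14:00, 14:15–14:45.
Carlos ∩ Zheng ∩ Jun ∩ Dana: 10:15–10:45.
Windows ≥ 30 min: 10:15–10:45.
Earliest such window starts at 10:15.

10:15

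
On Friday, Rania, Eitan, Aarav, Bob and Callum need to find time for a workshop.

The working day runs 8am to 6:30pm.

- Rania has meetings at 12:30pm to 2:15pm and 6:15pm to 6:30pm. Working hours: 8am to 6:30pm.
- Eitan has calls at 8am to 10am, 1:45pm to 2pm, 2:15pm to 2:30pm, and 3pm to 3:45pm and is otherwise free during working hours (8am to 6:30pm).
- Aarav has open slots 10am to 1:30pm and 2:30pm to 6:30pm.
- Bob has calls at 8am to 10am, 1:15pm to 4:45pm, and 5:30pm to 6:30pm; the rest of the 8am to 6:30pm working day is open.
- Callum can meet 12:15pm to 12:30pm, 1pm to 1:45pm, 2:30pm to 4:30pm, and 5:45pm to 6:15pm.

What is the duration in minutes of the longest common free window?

Rania free within 08:00–18:30: 08:00–12:30, 14:15–18:15.
Eitan free within 08:00–18:30: 10:00–13:45, 14:00–14:15, 14:30–15:00, 15:45–18:30.
Bob free within 08:00–18:30: 10:00–13:15, 16:45–17:30.
Rania ∩ Eitan: 10:00–12:30, 14:30–15:00, 15:45–18:15.
Rania ∩ Eitan ∩ Aarav: 10:00–12:30, 14:30–15:00, 15:45–18:15.
Rania ∩ Eitan ∩ Aarav ∩ Bob: 10:00–12:30, 16:45–17:30.
Rania ∩ Eitan ∩ Aarav ∩ Bob ∩ Callum: 12:15–12:30.
Single common window of 15 minutes.

15 minutes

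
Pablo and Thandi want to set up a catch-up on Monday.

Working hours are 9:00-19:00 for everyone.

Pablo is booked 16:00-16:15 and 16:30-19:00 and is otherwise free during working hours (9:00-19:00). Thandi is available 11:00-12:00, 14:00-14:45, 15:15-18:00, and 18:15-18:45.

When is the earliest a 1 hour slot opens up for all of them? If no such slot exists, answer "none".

Pablo free within 09:00–19:00: 09:00–16:00, 16:15–16:30.
Pablo ∩ Thandi: 11:00–12:00, 14:00–14:45, 15:15–16:00, 16:15–16:30.
Windows ≥ 60 min: 11:00–12:00.
Earliest such window starts at 11:00.

11:00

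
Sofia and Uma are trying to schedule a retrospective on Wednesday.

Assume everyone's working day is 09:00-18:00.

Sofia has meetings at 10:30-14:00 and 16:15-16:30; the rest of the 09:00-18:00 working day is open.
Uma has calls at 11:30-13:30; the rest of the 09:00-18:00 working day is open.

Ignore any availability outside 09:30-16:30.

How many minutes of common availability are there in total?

195 minutes

Sofia free within 09:00–18:00: 09:00–10:30, 14:00–16:15, 16:30–18:00.
Uma free within 09:00–18:00: 09:00–11:30, 13:30–18:00.
Sofia ∩ Uma: 09:00–10:30, 14:00–16:15, 16:30–18:00.
Restricted to 09:30–16:30: 09:30–10:30, 14:00–16:15.
Total common minutes: 60 + 135 = 195.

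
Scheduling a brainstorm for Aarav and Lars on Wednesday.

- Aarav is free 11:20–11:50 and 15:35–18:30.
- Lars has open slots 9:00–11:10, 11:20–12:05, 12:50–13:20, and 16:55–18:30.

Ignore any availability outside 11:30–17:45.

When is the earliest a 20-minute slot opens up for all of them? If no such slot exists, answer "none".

Aarav ∩ Lars: 11:20–11:50, 16:55–18:30.
Restricted to 11:30–17:45: 11:30–11:50, 16:55–17:45.
Windows ≥ 20 min: 11:30–11:50, 16:55–17:45.
Earliest such window starts at 11:30.

11:30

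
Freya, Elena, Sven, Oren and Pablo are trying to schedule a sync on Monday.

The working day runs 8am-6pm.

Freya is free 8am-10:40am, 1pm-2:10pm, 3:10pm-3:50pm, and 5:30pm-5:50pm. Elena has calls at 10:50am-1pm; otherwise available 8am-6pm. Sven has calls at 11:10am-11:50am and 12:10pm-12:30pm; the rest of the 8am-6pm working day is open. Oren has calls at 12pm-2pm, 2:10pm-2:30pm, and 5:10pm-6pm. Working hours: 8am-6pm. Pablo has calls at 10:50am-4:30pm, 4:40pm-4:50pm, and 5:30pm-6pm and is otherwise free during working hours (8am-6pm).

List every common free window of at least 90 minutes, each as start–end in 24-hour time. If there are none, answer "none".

Elena free within 08:00–18:00: 08:00–10:50, 13:00–18:00.
Sven free within 08:00–18:00: 08:00–11:10, 11:50–12:10, 12:30–18:00.
Oren free within 08:00–18:00: 08:00–12:00, 14:00–14:10, 14:30–17:10.
Pablo free within 08:00–18:00: 08:00–10:50, 16:30–16:40, 16:50–17:30.
Freya ∩ Elena: 08:00–10:40, 13:00–14:10, 15:10–15:50, 17:30–17:50.
Freya ∩ Elena ∩ Sven: 08:00–10:40, 13:00–14:10, 15:10–15:50, 17:30–17:50.
Freya ∩ Elena ∩ Sven ∩ Oren: 08:00–10:40, 14:00–14:10, 15:10–15:50.
Freya ∩ Elena ∩ Sven ∩ Oren ∩ Pablo: 08:00–10:40.
Windows ≥ 90 min: 08:00–10:40.

08:00–10:40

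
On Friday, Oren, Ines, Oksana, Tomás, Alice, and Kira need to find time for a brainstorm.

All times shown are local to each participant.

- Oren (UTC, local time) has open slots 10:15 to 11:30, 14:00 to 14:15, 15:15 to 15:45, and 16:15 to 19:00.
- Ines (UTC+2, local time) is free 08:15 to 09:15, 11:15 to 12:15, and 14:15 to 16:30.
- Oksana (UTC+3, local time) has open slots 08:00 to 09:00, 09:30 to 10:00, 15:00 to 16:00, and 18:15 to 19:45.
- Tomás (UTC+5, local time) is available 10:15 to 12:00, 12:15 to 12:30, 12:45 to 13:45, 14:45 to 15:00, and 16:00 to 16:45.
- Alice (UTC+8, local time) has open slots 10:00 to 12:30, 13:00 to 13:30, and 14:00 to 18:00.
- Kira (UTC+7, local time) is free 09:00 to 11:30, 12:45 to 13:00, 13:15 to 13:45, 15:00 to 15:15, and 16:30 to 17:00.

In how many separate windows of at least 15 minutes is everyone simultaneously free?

Oren → UTC: 10:15–11:30, 14:00–14:15, 15:15–15:45, 16:15–19:00.
Ines → UTC: 06:15–07:15, 09:15–10:15, 12:15–14:30.
Oksana → UTC: 05:00–06:00, 06:30–07:00, 12:00–13:00, 15:15–16:45.
Tomás → UTC: 05:15–07:00, 07:15–07:30, 07:45–08:45, 09:45–10:00, 11:00–11:45.
Alice → UTC: 02:00–04:30, 05:00–05:30, 06:00–10:00.
Kira → UTC: 02:00–04:30, 05:45–06:00, 06:15–06:45, 08:00–08:15, 09:30–10:00.
Oren ∩ Ines: 14:00–14:15.
Oren ∩ Ines ∩ Oksana: (none).
Oren ∩ Ines ∩ Oksana ∩ Tomás: (none).
Oren ∩ Ines ∩ Oksana ∩ Tomás ∩ Alice: (none).
Oren ∩ Ines ∩ Oksana ∩ Tomás ∩ Alice ∩ Kira: (none).
Windows ≥ 15 min: (none).
That's 0 windows.

0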